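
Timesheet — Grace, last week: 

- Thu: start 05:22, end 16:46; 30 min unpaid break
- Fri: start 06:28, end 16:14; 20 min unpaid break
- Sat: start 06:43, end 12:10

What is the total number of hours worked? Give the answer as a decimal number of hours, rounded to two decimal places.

25.78 hours

Thu: 05:22–16:46 = 11 h 24 min; less 30 min break → 10 h 54 min
Fri: 06:28–16:14 = 9 h 46 min; less 20 min break → 9 h 26 min
Sat: 06:43–12:10 = 5 h 27 min
Total: 10 h 54 min + 9 h 26 min + 5 h 27 min = 25 h 47 min.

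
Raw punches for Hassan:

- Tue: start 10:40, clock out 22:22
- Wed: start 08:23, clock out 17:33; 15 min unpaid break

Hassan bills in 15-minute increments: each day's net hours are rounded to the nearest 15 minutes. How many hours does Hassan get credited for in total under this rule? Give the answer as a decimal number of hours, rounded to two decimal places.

Tue: 10:40–22:22 = 11 h 42 min → rounds to 11 h 45 min
Wed: 08:23–17:33 = 9 h 10 min − 15 min = 8 h 55 min → rounds to 9 h 0 min
Total credited: 20 h 45 min.

20.75 hours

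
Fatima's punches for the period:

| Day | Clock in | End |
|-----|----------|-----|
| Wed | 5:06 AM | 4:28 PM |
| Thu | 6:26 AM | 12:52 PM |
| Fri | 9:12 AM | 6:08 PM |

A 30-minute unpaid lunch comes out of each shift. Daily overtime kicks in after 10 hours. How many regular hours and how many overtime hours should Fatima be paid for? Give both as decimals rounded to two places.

Wed: 5:06 AM–4:28 PM = 11 h 22 min; less 30 min break → 10 h 52 min
Thu: 6:26 AM–12:52 PM = 6 h 26 min; less 30 min break → 5 h 56 min
Fri: 9:12 AM–6:08 PM = 8 h 56 min; less 30 min break → 8 h 26 min
Wed reg 10 h 0 min / OT 0 h 52 min; Thu reg 5 h 56 min / OT 0 h 0 min; Fri reg 8 h 26 min / OT 0 h 0 min.
Totals: regular 24 h 22 min, overtime 0 h 52 min.

Regular 24.37 hours, overtime 0.87 hours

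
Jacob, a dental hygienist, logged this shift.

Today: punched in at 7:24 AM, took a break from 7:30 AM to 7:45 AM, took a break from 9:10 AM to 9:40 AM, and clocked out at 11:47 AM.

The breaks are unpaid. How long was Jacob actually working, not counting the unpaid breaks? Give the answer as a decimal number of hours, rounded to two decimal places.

3.63 hours

Today: 7:24 AM–11:47 AM = 4 h 23 min; less 45 min break → 3 h 38 min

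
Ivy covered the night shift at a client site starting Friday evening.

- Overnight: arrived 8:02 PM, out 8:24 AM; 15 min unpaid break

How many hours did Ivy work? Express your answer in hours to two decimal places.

Overnight: 8:02 PM → midnight = 3 h 58 min; midnight → 8:24 AM = 8 h 24 min; span 12 h 22 min; less 15 min break → 12 h 7 min

12.12 hours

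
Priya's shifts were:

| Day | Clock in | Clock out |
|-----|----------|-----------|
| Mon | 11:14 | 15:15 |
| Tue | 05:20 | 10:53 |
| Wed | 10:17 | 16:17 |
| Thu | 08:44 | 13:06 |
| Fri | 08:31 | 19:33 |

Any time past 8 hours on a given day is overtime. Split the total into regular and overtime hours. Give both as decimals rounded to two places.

Mon: 11:14–15:15 = 4 h 1 min
Tue: 05:20–10:53 = 5 h 33 min
Wed: 10:17–16:17 = 6 h 0 min
Thu: 08:44–13:06 = 4 h 22 min
Fri: 08:31–19:33 = 11 h 2 min
Mon reg 4 h 1 min / OT 0 h 0 min; Tue reg 5 h 33 min / OT 0 h 0 min; Wed reg 6 h 0 min / OT 0 h 0 min; Thu reg 4 h 22 min / OT 0 h 0 min; Fri reg 8 h 0 min / OT 3 h 2 min.
Totals: regular 27 h 56 min, overtime 3 h 2 min.

Regular 27.93 hours, overtime 3.03 hours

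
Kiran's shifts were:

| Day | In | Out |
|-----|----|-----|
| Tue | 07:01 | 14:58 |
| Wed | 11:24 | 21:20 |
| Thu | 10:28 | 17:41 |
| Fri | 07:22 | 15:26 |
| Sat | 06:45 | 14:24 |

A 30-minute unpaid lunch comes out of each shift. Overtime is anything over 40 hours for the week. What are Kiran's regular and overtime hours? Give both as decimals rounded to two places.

Tue: 07:01–14:58 = 7 h 57 min; less 30 min break → 7 h 27 min
Wed: 11:24–21:20 = 9 h 56 min; less 30 min break → 9 h 26 min
Thu: 10:28–17:41 = 7 h 13 min; less 30 min break → 6 h 43 min
Fri: 07:22–15:26 = 8 h 4 min; less 30 min break → 7 h 34 min
Sat: 06:45–14:24 = 7 h 39 min; less 30 min break → 7 h 9 min
Total worked: 38 h 19 min = 38.32 h.
Threshold 40 h → overtime 0 h 0 min, regular 38 h 19 min.

Regular 38.32 hours, overtime 0.00 hours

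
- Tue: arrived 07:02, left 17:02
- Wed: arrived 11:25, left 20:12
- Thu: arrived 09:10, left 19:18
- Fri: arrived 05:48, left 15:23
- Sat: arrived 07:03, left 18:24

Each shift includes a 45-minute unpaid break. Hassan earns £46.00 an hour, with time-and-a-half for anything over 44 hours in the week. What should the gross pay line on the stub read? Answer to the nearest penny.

£2168.90

Tue: 07:02–17:02 = 10 h 0 min; less 45 min break → 9 h 15 min
Wed: 11:25–20:12 = 8 h 47 min; less 45 min break → 8 h 2 min
Thu: 09:10–19:18 = 10 h 8 min; less 45 min break → 9 h 23 min
Fri: 05:48–15:23 = 9 h 35 min; less 45 min break → 8 h 50 min
Sat: 07:03–18:24 = 11 h 21 min; less 45 min break → 10 h 36 min
Total worked: 46 h 6 min = 2766 min.
Regular 44 h 0 min = 2640 min at £46.00/h; overtime 2 h 6 min = 126 min at £69.00/h.
Pay = (2640 × £46.00 + 126 × £69.00) ÷ 60 = £2168.90.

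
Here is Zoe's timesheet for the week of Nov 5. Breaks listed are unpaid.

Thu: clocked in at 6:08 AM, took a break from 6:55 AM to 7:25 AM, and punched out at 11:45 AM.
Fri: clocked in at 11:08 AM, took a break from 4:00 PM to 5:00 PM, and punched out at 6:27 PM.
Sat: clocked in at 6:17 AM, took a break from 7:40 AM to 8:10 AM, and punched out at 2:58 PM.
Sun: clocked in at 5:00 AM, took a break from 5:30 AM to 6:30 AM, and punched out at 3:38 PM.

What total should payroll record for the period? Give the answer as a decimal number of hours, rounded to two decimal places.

Thu: 6:08 AM–11:45 AM = 5 h 37 min; less 30 min break → 5 h 7 min
Fri: 11:08 AM–6:27 PM = 7 h 19 min; less 60 min break → 6 h 19 min
Sat: 6:17 AM–2:58 PM = 8 h 41 min; less 30 min break → 8 h 11 min
Sun: 5:00 AM–3:38 PM = 10 h 38 min; less 60 min break → 9 h 38 min
Total: 5 h 7 min + 6 h 19 min + 8 h 11 min + 9 h 38 min = 29 h 15 min.

29.25 hours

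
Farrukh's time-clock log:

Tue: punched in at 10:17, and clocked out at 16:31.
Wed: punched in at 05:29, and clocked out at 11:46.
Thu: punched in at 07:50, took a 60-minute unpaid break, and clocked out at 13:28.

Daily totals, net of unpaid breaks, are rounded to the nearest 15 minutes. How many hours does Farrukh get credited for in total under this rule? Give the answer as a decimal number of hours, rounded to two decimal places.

Tue: 10:17–16:31 = 6 h 14 min → rounds to 6 h 15 min
Wed: 05:29–11:46 = 6 h 17 min → rounds to 6 h 15 min
Thu: 07:50–13:28 = 5 h 38 min − 60 min = 4 h 38 min → rounds to 4 h 45 min
Total credited: 17 h 15 min.

17.25 hours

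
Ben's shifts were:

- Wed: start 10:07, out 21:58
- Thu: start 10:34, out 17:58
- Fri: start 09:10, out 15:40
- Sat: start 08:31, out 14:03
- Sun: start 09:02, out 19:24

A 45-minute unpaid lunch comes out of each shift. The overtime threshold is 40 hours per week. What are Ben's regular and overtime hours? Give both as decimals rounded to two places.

Wed: 10:07–21:58 = 11 h 51 min; less 45 min break → 11 h 6 min
Thu: 10:34–17:58 = 7 h 24 min; less 45 min break → 6 h 39 min
Fri: 09:10–15:40 = 6 h 30 min; less 45 min break → 5 h 45 min
Sat: 08:31–14:03 = 5 h 32 min; less 45 min break → 4 h 47 min
Sun: 09:02–19:24 = 10 h 22 min; less 45 min break → 9 h 37 min
Total worked: 37 h 54 min = 37.90 h.
Threshold 40 h → overtime 0 h 0 min, regular 37 h 54 min.

Regular 37.90 hours, overtime 0.00 hours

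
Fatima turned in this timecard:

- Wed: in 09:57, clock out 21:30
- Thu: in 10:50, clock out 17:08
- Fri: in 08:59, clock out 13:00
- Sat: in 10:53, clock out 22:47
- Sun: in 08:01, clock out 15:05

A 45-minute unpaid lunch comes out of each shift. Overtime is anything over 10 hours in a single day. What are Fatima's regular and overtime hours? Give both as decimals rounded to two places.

Regular 35.13 hours, overtime 1.95 hours

Wed: 09:57–21:30 = 11 h 33 min; less 45 min break → 10 h 48 min
Thu: 10:50–17:08 = 6 h 18 min; less 45 min break → 5 h 33 min
Fri: 08:59–13:00 = 4 h 1 min; less 45 min break → 3 h 16 min
Sat: 10:53–22:47 = 11 h 54 min; less 45 min break → 11 h 9 min
Sun: 08:01–15:05 = 7 h 4 min; less 45 min break → 6 h 19 min
Wed reg 10 h 0 min / OT 0 h 48 min; Thu reg 5 h 33 min / OT 0 h 0 min; Fri reg 3 h 16 min / OT 0 h 0 min; Sat reg 10 h 0 min / OT 1 h 9 min; Sun reg 6 h 19 min / OT 0 h 0 min.
Totals: regular 35 h 8 min, overtime 1 h 57 min.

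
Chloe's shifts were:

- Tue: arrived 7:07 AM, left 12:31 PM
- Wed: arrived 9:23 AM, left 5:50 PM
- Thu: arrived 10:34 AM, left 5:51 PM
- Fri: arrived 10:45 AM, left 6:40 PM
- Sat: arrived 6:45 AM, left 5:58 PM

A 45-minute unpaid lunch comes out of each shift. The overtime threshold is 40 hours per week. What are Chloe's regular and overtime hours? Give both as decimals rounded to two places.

Regular 36.52 hours, overtime 0.00 hours

Tue: 7:07 AM–12:31 PM = 5 h 24 min; less 45 min break → 4 h 39 min
Wed: 9:23 AM–5:50 PM = 8 h 27 min; less 45 min break → 7 h 42 min
Thu: 10:34 AM–5:51 PM = 7 h 17 min; less 45 min break → 6 h 32 min
Fri: 10:45 AM–6:40 PM = 7 h 55 min; less 45 min break → 7 h 10 min
Sat: 6:45 AM–5:58 PM = 11 h 13 min; less 45 min break → 10 h 28 min
Total worked: 36 h 31 min = 36.52 h.
Threshold 40 h → overtime 0 h 0 min, regular 36 h 31 min.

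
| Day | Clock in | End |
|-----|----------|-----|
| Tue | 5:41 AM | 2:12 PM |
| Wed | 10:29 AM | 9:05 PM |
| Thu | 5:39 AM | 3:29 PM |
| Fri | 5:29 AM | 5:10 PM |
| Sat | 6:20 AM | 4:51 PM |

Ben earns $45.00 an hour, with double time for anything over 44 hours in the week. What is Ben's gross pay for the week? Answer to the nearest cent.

$2623.50

Tue: 5:41 AM–2:12 PM = 8 h 31 min
Wed: 10:29 AM–9:05 PM = 10 h 36 min
Thu: 5:39 AM–3:29 PM = 9 h 50 min
Fri: 5:29 AM–5:10 PM = 11 h 41 min
Sat: 6:20 AM–4:51 PM = 10 h 31 min
Total worked: 51 h 9 min = 3069 min.
Regular 44 h 0 min = 2640 min at $45.00/h; overtime 7 h 9 min = 429 min at $90.00/h.
Pay = (2640 × $45.00 + 429 × $90.00) ÷ 60 = $2623.50.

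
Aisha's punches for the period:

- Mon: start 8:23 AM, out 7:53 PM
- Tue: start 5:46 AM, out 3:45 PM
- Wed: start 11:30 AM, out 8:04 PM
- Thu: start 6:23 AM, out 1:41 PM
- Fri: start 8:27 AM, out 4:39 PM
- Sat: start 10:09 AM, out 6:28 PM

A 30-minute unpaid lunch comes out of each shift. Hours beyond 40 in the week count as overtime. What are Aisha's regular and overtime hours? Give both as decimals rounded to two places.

Regular 40.00 hours, overtime 10.87 hours

Mon: 8:23 AM–7:53 PM = 11 h 30 min; less 30 min break → 11 h 0 min
Tue: 5:46 AM–3:45 PM = 9 h 59 min; less 30 min break → 9 h 29 min
Wed: 11:30 AM–8:04 PM = 8 h 34 min; less 30 min break → 8 h 4 min
Thu: 6:23 AM–1:41 PM = 7 h 18 min; less 30 min break → 6 h 48 min
Fri: 8:27 AM–4:39 PM = 8 h 12 min; less 30 min break → 7 h 42 min
Sat: 10:09 AM–6:28 PM = 8 h 19 min; less 30 min break → 7 h 49 min
Total worked: 50 h 52 min = 50.87 h.
Threshold 40 h → overtime 10 h 52 min, regular 40 h 0 min.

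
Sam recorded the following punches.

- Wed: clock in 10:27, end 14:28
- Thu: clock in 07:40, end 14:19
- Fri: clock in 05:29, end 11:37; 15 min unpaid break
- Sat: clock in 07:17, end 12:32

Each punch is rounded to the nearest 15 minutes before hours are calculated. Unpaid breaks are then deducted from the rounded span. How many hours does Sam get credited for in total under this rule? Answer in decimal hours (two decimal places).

21.50 hours

Wed: in 10:27→10:30, out 14:28→14:30; 4 h 0 min
Thu: in 07:40→07:45, out 14:19→14:15; 6 h 30 min
Fri: in 05:29→05:30, out 11:37→11:30; 6 h 0 min − 15 min = 5 h 45 min
Sat: in 07:17→07:15, out 12:32→12:30; 5 h 15 min
Total credited: 21 h 30 min.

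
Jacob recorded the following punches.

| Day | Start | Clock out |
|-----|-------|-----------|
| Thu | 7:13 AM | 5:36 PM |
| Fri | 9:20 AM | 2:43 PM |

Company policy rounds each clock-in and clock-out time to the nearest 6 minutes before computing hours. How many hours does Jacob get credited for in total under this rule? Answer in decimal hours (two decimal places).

15.80 hours

Thu: in 7:13 AM→7:12 AM, out 5:36 PM→5:36 PM; 10 h 24 min
Fri: in 9:20 AM→9:18 AM, out 2:43 PM→2:42 PM; 5 h 24 min
Total credited: 15 h 48 min.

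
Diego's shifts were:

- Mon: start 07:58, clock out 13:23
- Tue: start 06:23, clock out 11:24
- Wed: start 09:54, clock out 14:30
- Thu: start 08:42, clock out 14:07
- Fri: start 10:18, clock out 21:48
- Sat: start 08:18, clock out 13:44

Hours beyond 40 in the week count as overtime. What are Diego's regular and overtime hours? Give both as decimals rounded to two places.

Regular 37.38 hours, overtime 0.00 hours

Mon: 07:58–13:23 = 5 h 25 min
Tue: 06:23–11:24 = 5 h 1 min
Wed: 09:54–14:30 = 4 h 36 min
Thu: 08:42–14:07 = 5 h 25 min
Fri: 10:18–21:48 = 11 h 30 min
Sat: 08:18–13:44 = 5 h 26 min
Total worked: 37 h 23 min = 37.38 h.
Threshold 40 h → overtime 0 h 0 min, regular 37 h 23 min.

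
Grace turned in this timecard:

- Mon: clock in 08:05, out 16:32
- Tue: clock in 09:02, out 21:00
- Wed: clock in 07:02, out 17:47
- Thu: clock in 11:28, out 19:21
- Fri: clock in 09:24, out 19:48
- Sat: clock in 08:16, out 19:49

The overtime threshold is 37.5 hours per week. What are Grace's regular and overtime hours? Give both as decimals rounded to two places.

Regular 37.50 hours, overtime 23.50 hours

Mon: 08:05–16:32 = 8 h 27 min
Tue: 09:02–21:00 = 11 h 58 min
Wed: 07:02–17:47 = 10 h 45 min
Thu: 11:28–19:21 = 7 h 53 min
Fri: 09:24–19:48 = 10 h 24 min
Sat: 08:16–19:49 = 11 h 33 min
Total worked: 61 h 0 min = 61.00 h.
Threshold 37.5 h → overtime 23 h 30 min, regular 37 h 30 min.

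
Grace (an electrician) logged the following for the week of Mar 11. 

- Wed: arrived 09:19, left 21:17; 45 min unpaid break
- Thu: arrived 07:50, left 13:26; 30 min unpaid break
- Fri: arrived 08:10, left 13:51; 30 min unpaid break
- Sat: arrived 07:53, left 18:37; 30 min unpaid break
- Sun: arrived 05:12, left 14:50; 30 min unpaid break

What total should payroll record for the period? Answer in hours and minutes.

Wed: 09:19–21:17 = 11 h 58 min; less 45 min break → 11 h 13 min
Thu: 07:50–13:26 = 5 h 36 min; less 30 min break → 5 h 6 min
Fri: 08:10–13:51 = 5 h 41 min; less 30 min break → 5 h 11 min
Sat: 07:53–18:37 = 10 h 44 min; less 30 min break → 10 h 14 min
Sun: 05:12–14:50 = 9 h 38 min; less 30 min break → 9 h 8 min
Total: 11 h 13 min + 5 h 6 min + 5 h 11 min + 10 h 14 min + 9 h 8 min = 40 h 52 min.

40 h 52 min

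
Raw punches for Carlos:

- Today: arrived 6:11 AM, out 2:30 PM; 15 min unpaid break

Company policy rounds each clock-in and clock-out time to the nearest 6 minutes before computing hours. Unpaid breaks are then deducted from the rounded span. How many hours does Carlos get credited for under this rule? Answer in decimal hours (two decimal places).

8.05 hours

Today: in 6:11 AM→6:12 AM, out 2:30 PM→2:30 PM; 8 h 18 min − 15 min = 8 h 3 min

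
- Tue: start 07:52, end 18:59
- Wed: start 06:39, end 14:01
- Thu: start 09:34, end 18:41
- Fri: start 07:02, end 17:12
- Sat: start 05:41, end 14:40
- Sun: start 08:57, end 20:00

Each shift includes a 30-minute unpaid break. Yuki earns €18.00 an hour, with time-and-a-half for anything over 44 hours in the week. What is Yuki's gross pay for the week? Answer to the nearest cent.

Tue: 07:52–18:59 = 11 h 7 min; less 30 min break → 10 h 37 min
Wed: 06:39–14:01 = 7 h 22 min; less 30 min break → 6 h 52 min
Thu: 09:34–18:41 = 9 h 7 min; less 30 min break → 8 h 37 min
Fri: 07:02–17:12 = 10 h 10 min; less 30 min break → 9 h 40 min
Sat: 05:41–14:40 = 8 h 59 min; less 30 min break → 8 h 29 min
Sun: 08:57–20:00 = 11 h 3 min; less 30 min break → 10 h 33 min
Total worked: 54 h 48 min = 3288 min.
Regular 44 h 0 min = 2640 min at €18.00/h; overtime 10 h 48 min = 648 min at €27.00/h.
Pay = (2640 × €18.00 + 648 × €27.00) ÷ 60 = €1083.60.

€1083.60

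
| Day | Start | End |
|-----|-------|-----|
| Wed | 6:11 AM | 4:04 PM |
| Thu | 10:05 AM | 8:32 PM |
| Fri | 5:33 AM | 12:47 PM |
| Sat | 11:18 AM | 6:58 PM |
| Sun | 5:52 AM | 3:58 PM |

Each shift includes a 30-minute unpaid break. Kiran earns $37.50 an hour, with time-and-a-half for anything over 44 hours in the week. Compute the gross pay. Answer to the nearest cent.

$1606.25

Wed: 6:11 AM–4:04 PM = 9 h 53 min; less 30 min break → 9 h 23 min
Thu: 10:05 AM–8:32 PM = 10 h 27 min; less 30 min break → 9 h 57 min
Fri: 5:33 AM–12:47 PM = 7 h 14 min; less 30 min break → 6 h 44 min
Sat: 11:18 AM–6:58 PM = 7 h 40 min; less 30 min break → 7 h 10 min
Sun: 5:52 AM–3:58 PM = 10 h 6 min; less 30 min break → 9 h 36 min
Total worked: 42 h 50 min = 2570 min.
Regular 42 h 50 min = 2570 min at $37.50/h; overtime 0 h 0 min = 0 min at $56.25/h.
Pay = (2570 × $37.50 + 0 × $56.25) ÷ 60 = $1606.25.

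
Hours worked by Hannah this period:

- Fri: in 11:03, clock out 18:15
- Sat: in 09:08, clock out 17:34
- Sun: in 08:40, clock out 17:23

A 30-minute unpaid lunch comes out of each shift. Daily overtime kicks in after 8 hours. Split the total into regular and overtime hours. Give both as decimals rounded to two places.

Regular 22.63 hours, overtime 0.22 hours

Fri: 11:03–18:15 = 7 h 12 min; less 30 min break → 6 h 42 min
Sat: 09:08–17:34 = 8 h 26 min; less 30 min break → 7 h 56 min
Sun: 08:40–17:23 = 8 h 43 min; less 30 min break → 8 h 13 min
Fri reg 6 h 42 min / OT 0 h 0 min; Sat reg 7 h 56 min / OT 0 h 0 min; Sun reg 8 h 0 min / OT 0 h 13 min.
Totals: regular 22 h 38 min, overtime 0 h 13 min.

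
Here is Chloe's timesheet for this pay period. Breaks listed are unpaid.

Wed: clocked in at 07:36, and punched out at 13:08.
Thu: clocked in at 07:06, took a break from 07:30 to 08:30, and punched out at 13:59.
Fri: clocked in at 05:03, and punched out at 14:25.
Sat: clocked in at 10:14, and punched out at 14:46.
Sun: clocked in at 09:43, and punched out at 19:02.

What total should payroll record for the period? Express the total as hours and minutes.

34 h 38 min

Wed: 07:36–13:08 = 5 h 32 min
Thu: 07:06–13:59 = 6 h 53 min; less 60 min break → 5 h 53 min
Fri: 05:03–14:25 = 9 h 22 min
Sat: 10:14–14:46 = 4 h 32 min
Sun: 09:43–19:02 = 9 h 19 min
Total: 5 h 32 min + 5 h 53 min + 9 h 22 min + 4 h 32 min + 9 h 19 min = 34 h 38 min.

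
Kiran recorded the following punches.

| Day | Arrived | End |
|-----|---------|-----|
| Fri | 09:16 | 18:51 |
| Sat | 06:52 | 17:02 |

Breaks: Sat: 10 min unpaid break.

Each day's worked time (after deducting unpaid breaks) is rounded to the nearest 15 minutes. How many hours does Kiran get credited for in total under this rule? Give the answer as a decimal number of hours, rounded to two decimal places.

19.50 hours

Fri: 09:16–18:51 = 9 h 35 min → rounds to 9 h 30 min
Sat: 06:52–17:02 = 10 h 10 min − 10 min = 10 h 0 min → rounds to 10 h 0 min
Total credited: 19 h 30 min.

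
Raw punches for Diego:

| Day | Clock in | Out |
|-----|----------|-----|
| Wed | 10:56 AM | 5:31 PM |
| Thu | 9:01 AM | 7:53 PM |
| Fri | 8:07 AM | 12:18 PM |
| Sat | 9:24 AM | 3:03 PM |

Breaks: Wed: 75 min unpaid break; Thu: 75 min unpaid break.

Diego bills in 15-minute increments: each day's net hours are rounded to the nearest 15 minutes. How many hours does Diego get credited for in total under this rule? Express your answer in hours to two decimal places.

Wed: 10:56 AM–5:31 PM = 6 h 35 min − 75 min = 5 h 20 min → rounds to 5 h 15 min
Thu: 9:01 AM–7:53 PM = 10 h 52 min − 75 min = 9 h 37 min → rounds to 9 h 30 min
Fri: 8:07 AM–12:18 PM = 4 h 11 min → rounds to 4 h 15 min
Sat: 9:24 AM–3:03 PM = 5 h 39 min → rounds to 5 h 45 min
Total credited: 24 h 45 min.

24.75 hours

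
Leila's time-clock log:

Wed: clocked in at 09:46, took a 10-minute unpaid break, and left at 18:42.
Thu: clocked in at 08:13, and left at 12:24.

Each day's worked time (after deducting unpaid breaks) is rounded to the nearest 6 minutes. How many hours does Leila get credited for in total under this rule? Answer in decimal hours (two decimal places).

13.00 hours

Wed: 09:46–18:42 = 8 h 56 min − 10 min = 8 h 46 min → rounds to 8 h 48 min
Thu: 08:13–12:24 = 4 h 11 min → rounds to 4 h 12 min
Total credited: 13 h 0 min.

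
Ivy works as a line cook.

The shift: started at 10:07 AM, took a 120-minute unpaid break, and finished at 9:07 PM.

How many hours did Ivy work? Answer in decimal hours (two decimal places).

The shift: 10:07 AM–9:07 PM = 11 h 0 min; less 120 min break → 9 h 0 min

9.00 hours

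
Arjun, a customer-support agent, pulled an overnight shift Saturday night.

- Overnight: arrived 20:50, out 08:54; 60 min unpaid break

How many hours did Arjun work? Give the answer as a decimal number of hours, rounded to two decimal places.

11.07 hours

Overnight: 20:50 → midnight = 3 h 10 min; midnight → 08:54 = 8 h 54 min; span 12 h 4 min; less 60 min break → 11 h 4 min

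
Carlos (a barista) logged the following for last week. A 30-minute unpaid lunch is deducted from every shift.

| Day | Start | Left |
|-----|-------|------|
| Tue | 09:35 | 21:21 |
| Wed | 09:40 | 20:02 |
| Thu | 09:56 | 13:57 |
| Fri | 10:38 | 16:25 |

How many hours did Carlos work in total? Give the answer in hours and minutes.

29 h 56 min

Tue: 09:35–21:21 = 11 h 46 min; less 30 min break → 11 h 16 min
Wed: 09:40–20:02 = 10 h 22 min; less 30 min break → 9 h 52 min
Thu: 09:56–13:57 = 4 h 1 min; less 30 min break → 3 h 31 min
Fri: 10:38–16:25 = 5 h 47 min; less 30 min break → 5 h 17 min
Total: 11 h 16 min + 9 h 52 min + 3 h 31 min + 5 h 17 min = 29 h 56 min.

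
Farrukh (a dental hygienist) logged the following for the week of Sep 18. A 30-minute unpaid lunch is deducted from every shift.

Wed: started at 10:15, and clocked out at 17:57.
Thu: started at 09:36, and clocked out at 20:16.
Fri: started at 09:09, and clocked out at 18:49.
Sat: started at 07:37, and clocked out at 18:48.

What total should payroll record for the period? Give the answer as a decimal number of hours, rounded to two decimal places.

Wed: 10:15–17:57 = 7 h 42 min; less 30 min break → 7 h 12 min
Thu: 09:36–20:16 = 10 h 40 min; less 30 min break → 10 h 10 min
Fri: 09:09–18:49 = 9 h 40 min; less 30 min break → 9 h 10 min
Sat: 07:37–18:48 = 11 h 11 min; less 30 min break → 10 h 41 min
Total: 7 h 12 min + 10 h 10 min + 9 h 10 min + 10 h 41 min = 37 h 13 min.

37.22 hours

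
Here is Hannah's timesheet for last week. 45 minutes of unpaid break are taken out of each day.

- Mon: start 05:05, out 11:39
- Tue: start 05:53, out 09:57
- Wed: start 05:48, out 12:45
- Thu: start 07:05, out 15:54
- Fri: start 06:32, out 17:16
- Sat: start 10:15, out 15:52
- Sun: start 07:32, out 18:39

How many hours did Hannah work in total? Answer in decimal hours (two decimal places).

48.62 hours

Mon: 05:05–11:39 = 6 h 34 min; less 45 min break → 5 h 49 min
Tue: 05:53–09:57 = 4 h 4 min; less 45 min break → 3 h 19 min
Wed: 05:48–12:45 = 6 h 57 min; less 45 min break → 6 h 12 min
Thu: 07:05–15:54 = 8 h 49 min; less 45 min break → 8 h 4 min
Fri: 06:32–17:16 = 10 h 44 min; less 45 min break → 9 h 59 min
Sat: 10:15–15:52 = 5 h 37 min; less 45 min break → 4 h 52 min
Sun: 07:32–18:39 = 11 h 7 min; less 45 min break → 10 h 22 min
Total: 5 h 49 min + 3 h 19 min + 6 h 12 min + 8 h 4 min + 9 h 59 min + 4 h 52 min + 10 h 22 min = 48 h 37 min.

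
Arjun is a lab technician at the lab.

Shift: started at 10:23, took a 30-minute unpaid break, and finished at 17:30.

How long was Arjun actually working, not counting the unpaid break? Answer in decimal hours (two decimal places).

6.62 hours

Shift: 10:23–17:30 = 7 h 7 min; less 30 min break → 6 h 37 min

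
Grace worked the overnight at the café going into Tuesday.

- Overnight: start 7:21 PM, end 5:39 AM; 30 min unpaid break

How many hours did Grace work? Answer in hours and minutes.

Overnight: 7:21 PM → midnight = 4 h 39 min; midnight → 5:39 AM = 5 h 39 min; span 10 h 18 min; less 30 min break → 9 h 48 min

9 h 48 min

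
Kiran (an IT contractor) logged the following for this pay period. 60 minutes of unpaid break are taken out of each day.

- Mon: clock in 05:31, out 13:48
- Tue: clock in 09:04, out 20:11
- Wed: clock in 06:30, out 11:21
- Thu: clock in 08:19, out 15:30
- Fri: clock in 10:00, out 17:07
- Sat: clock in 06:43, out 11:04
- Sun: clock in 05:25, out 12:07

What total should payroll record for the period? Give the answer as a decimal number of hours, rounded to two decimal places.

42.60 hours

Mon: 05:31–13:48 = 8 h 17 min; less 60 min break → 7 h 17 min
Tue: 09:04–20:11 = 11 h 7 min; less 60 min break → 10 h 7 min
Wed: 06:30–11:21 = 4 h 51 min; less 60 min break → 3 h 51 min
Thu: 08:19–15:30 = 7 h 11 min; less 60 min break → 6 h 11 min
Fri: 10:00–17:07 = 7 h 7 min; less 60 min break → 6 h 7 min
Sat: 06:43–11:04 = 4 h 21 min; less 60 min break → 3 h 21 min
Sun: 05:25–12:07 = 6 h 42 min; less 60 min break → 5 h 42 min
Total: 7 h 17 min + 10 h 7 min + 3 h 51 min + 6 h 11 min + 6 h 7 min + 3 h 21 min + 5 h 42 min = 42 h 36 min.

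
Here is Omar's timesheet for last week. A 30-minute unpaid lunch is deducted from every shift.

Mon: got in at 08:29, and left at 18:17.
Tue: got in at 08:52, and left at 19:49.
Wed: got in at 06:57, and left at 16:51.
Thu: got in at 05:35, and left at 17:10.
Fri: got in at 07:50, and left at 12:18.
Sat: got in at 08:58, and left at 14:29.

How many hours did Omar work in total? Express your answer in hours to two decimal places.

49.22 hours

Mon: 08:29–18:17 = 9 h 48 min; less 30 min break → 9 h 18 min
Tue: 08:52–19:49 = 10 h 57 min; less 30 min break → 10 h 27 min
Wed: 06:57–16:51 = 9 h 54 min; less 30 min break → 9 h 24 min
Thu: 05:35–17:10 = 11 h 35 min; less 30 min break → 11 h 5 min
Fri: 07:50–12:18 = 4 h 28 min; less 30 min break → 3 h 58 min
Sat: 08:58–14:29 = 5 h 31 min; less 30 min break → 5 h 1 min
Total: 9 h 18 min + 10 h 27 min + 9 h 24 min + 11 h 5 min + 3 h 58 min + 5 h 1 min = 49 h 13 min.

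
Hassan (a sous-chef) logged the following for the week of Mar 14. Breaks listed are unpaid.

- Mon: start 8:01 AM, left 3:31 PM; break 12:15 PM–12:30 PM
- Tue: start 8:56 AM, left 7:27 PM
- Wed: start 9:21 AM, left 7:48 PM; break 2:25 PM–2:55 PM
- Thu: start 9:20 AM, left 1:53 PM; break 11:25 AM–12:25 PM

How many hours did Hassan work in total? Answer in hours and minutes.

Mon: 8:01 AM–3:31 PM = 7 h 30 min; less 15 min break → 7 h 15 min
Tue: 8:56 AM–7:27 PM = 10 h 31 min
Wed: 9:21 AM–7:48 PM = 10 h 27 min; less 30 min break → 9 h 57 min
Thu: 9:20 AM–1:53 PM = 4 h 33 min; less 60 min break → 3 h 33 min
Total: 7 h 15 min + 10 h 31 min + 9 h 57 min + 3 h 33 min = 31 h 16 min.

31 h 16 min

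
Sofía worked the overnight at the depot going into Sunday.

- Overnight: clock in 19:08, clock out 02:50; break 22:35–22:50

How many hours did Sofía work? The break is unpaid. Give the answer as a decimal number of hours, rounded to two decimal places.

7.45 hours

Overnight: 19:08 → midnight = 4 h 52 min; midnight → 02:50 = 2 h 50 min; span 7 h 42 min; less 15 min break → 7 h 27 min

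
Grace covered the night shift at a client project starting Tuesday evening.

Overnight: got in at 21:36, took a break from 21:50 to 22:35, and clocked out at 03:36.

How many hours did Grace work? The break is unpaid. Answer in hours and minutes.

Overnight: 21:36 → midnight = 2 h 24 min; midnight → 03:36 = 3 h 36 min; span 6 h 0 min; less 45 min break → 5 h 15 min

5 h 15 min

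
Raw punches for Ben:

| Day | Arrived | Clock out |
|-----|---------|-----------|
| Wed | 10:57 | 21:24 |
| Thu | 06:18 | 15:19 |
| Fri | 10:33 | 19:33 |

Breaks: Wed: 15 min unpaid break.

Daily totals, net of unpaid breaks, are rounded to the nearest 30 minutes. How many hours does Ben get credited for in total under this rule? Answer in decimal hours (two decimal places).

28.00 hours

Wed: 10:57–21:24 = 10 h 27 min − 15 min = 10 h 12 min → rounds to 10 h 0 min
Thu: 06:18–15:19 = 9 h 1 min → rounds to 9 h 0 min
Fri: 10:33–19:33 = 9 h 0 min → rounds to 9 h 0 min
Total credited: 28 h 0 min.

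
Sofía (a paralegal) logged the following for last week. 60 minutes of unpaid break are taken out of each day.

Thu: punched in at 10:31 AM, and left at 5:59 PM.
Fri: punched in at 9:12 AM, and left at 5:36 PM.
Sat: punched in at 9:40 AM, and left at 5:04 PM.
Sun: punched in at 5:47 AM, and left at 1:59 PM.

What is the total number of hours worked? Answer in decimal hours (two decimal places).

27.47 hours

Thu: 10:31 AM–5:59 PM = 7 h 28 min; less 60 min break → 6 h 28 min
Fri: 9:12 AM–5:36 PM = 8 h 24 min; less 60 min break → 7 h 24 min
Sat: 9:40 AM–5:04 PM = 7 h 24 min; less 60 min break → 6 h 24 min
Sun: 5:47 AM–1:59 PM = 8 h 12 min; less 60 min break → 7 h 12 min
Total: 6 h 28 min + 7 h 24 min + 6 h 24 min + 7 h 12 min = 27 h 28 min.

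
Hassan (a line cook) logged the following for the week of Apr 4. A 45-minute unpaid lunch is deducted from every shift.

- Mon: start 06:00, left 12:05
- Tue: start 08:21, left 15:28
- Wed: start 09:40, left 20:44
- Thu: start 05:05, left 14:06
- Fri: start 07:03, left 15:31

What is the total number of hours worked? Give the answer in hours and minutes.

38 h 0 min

Mon: 06:00–12:05 = 6 h 5 min; less 45 min break → 5 h 20 min
Tue: 08:21–15:28 = 7 h 7 min; less 45 min break → 6 h 22 min
Wed: 09:40–20:44 = 11 h 4 min; less 45 min break → 10 h 19 min
Thu: 05:05–14:06 = 9 h 1 min; less 45 min break → 8 h 16 min
Fri: 07:03–15:31 = 8 h 28 min; less 45 min break → 7 h 43 min
Total: 5 h 20 min + 6 h 22 min + 10 h 19 min + 8 h 16 min + 7 h 43 min = 38 h 0 min.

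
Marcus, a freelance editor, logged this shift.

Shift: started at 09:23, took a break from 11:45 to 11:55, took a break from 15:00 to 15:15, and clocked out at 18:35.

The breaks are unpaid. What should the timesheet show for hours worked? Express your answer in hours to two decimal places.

Shift: 09:23–18:35 = 9 h 12 min; less 25 min break → 8 h 47 min

8.78 hours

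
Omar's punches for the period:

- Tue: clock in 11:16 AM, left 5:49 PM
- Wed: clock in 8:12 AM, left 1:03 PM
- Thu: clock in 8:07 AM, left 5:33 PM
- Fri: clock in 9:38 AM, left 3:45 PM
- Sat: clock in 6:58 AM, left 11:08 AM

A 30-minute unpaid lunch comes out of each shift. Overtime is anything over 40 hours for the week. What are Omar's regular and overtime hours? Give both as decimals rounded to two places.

Regular 28.62 hours, overtime 0.00 hours

Tue: 11:16 AM–5:49 PM = 6 h 33 min; less 30 min break → 6 h 3 min
Wed: 8:12 AM–1:03 PM = 4 h 51 min; less 30 min break → 4 h 21 min
Thu: 8:07 AM–5:33 PM = 9 h 26 min; less 30 min break → 8 h 56 min
Fri: 9:38 AM–3:45 PM = 6 h 7 min; less 30 min break → 5 h 37 min
Sat: 6:58 AM–11:08 AM = 4 h 10 min; less 30 min break → 3 h 40 min
Total worked: 28 h 37 min = 28.62 h.
Threshold 40 h → overtime 0 h 0 min, regular 28 h 37 min.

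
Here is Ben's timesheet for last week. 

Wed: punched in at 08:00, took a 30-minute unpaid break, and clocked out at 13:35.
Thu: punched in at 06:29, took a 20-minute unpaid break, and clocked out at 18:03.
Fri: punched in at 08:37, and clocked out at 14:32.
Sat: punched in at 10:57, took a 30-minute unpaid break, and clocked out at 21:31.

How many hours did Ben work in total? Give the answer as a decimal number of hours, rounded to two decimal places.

32.30 hours

Wed: 08:00–13:35 = 5 h 35 min; less 30 min break → 5 h 5 min
Thu: 06:29–18:03 = 11 h 34 min; less 20 min break → 11 h 14 min
Fri: 08:37–14:32 = 5 h 55 min
Sat: 10:57–21:31 = 10 h 34 min; less 30 min break → 10 h 4 min
Total: 5 h 5 min + 11 h 14 min + 5 h 55 min + 10 h 4 min = 32 h 18 min.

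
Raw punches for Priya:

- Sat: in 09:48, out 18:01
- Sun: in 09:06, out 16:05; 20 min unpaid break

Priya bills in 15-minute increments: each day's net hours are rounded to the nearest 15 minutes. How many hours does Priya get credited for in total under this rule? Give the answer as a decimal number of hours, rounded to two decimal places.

Sat: 09:48–18:01 = 8 h 13 min → rounds to 8 h 15 min
Sun: 09:06–16:05 = 6 h 59 min − 20 min = 6 h 39 min → rounds to 6 h 45 min
Total credited: 15 h 0 min.

15.00 hours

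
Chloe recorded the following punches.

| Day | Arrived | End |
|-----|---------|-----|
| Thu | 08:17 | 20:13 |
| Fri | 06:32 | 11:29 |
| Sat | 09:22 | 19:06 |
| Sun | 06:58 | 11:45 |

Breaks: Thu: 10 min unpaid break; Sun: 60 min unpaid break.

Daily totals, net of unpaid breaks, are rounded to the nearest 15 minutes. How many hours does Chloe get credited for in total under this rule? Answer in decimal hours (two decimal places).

Thu: 08:17–20:13 = 11 h 56 min − 10 min = 11 h 46 min → rounds to 11 h 45 min
Fri: 06:32–11:29 = 4 h 57 min → rounds to 5 h 0 min
Sat: 09:22–19:06 = 9 h 44 min → rounds to 9 h 45 min
Sun: 06:58–11:45 = 4 h 47 min − 60 min = 3 h 47 min → rounds to 3 h 45 min
Total credited: 30 h 15 min.

30.25 hours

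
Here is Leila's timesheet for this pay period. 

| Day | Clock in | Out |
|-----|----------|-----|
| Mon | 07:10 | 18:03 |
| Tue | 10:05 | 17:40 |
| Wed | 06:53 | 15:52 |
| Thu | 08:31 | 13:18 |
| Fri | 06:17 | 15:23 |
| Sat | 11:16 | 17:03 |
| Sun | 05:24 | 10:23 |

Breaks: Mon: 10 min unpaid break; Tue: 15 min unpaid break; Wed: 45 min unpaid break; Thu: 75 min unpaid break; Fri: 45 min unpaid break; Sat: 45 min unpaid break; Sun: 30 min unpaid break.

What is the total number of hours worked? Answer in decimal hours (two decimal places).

Mon: 07:10–18:03 = 10 h 53 min; less 10 min break → 10 h 43 min
Tue: 10:05–17:40 = 7 h 35 min; less 15 min break → 7 h 20 min
Wed: 06:53–15:52 = 8 h 59 min; less 45 min break → 8 h 14 min
Thu: 08:31–13:18 = 4 h 47 min; less 75 min break → 3 h 32 min
Fri: 06:17–15:23 = 9 h 6 min; less 45 min break → 8 h 21 min
Sat: 11:16–17:03 = 5 h 47 min; less 45 min break → 5 h 2 min
Sun: 05:24–10:23 = 4 h 59 min; less 30 min break → 4 h 29 min
Total: 10 h 43 min + 7 h 20 min + 8 h 14 min + 3 h 32 min + 8 h 21 min + 5 h 2 min + 4 h 29 min = 47 h 41 min.

47.68 hours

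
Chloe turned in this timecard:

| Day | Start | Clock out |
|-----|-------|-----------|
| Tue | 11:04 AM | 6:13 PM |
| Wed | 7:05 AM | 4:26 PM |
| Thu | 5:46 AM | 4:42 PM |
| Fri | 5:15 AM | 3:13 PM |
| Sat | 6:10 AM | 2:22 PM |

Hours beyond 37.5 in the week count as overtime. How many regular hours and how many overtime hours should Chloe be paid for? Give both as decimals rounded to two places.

Regular 37.50 hours, overtime 8.10 hours

Tue: 11:04 AM–6:13 PM = 7 h 9 min
Wed: 7:05 AM–4:26 PM = 9 h 21 min
Thu: 5:46 AM–4:42 PM = 10 h 56 min
Fri: 5:15 AM–3:13 PM = 9 h 58 min
Sat: 6:10 AM–2:22 PM = 8 h 12 min
Total worked: 45 h 36 min = 45.60 h.
Threshold 37.5 h → overtime 8 h 6 min, regular 37 h 30 min.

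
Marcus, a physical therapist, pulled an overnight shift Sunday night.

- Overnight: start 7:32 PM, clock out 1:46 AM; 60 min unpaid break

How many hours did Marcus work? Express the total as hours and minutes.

Overnight: 7:32 PM → midnight = 4 h 28 min; midnight → 1:46 AM = 1 h 46 min; span 6 h 14 min; less 60 min break → 5 h 14 min

5 h 14 min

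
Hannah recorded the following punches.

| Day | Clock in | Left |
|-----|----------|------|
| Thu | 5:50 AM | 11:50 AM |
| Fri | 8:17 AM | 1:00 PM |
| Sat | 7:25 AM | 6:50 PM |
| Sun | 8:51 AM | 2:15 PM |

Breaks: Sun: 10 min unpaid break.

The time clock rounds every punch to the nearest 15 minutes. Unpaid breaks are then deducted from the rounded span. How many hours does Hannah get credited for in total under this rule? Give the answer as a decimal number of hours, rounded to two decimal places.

Thu: in 5:50 AM→5:45 AM, out 11:50 AM→11:45 AM; 6 h 0 min
Fri: in 8:17 AM→8:15 AM, out 1:00 PM→1:00 PM; 4 h 45 min
Sat: in 7:25 AM→7:30 AM, out 6:50 PM→6:45 PM; 11 h 15 min
Sun: in 8:51 AM→8:45 AM, out 2:15 PM→2:15 PM; 5 h 30 min − 10 min = 5 h 20 min
Total credited: 27 h 20 min.

27.33 hours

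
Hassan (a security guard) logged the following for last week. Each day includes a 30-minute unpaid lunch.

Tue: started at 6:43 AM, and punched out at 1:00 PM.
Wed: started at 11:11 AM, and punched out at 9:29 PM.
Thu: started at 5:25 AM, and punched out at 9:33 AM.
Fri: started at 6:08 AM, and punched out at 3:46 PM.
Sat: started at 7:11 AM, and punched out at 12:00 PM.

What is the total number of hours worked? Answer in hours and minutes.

32 h 40 min

Tue: 6:43 AM–1:00 PM = 6 h 17 min; less 30 min break → 5 h 47 min
Wed: 11:11 AM–9:29 PM = 10 h 18 min; less 30 min break → 9 h 48 min
Thu: 5:25 AM–9:33 AM = 4 h 8 min; less 30 min break → 3 h 38 min
Fri: 6:08 AM–3:46 PM = 9 h 38 min; less 30 min break → 9 h 8 min
Sat: 7:11 AM–12:00 PM = 4 h 49 min; less 30 min break → 4 h 19 min
Total: 5 h 47 min + 9 h 48 min + 3 h 38 min + 9 h 8 min + 4 h 19 min = 32 h 40 min.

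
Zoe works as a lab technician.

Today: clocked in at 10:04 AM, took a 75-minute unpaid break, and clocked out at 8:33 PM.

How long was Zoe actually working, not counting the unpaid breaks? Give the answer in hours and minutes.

9 h 14 min

Today: 10:04 AM–8:33 PM = 10 h 29 min; less 75 min break → 9 h 14 min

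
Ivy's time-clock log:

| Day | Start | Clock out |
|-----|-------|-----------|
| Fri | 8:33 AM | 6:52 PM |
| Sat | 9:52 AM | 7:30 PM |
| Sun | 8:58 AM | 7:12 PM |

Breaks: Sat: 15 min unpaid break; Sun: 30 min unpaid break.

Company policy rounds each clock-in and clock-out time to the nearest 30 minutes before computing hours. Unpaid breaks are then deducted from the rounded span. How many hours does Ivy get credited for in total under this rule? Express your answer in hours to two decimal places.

29.25 hours

Fri: in 8:33 AM→8:30 AM, out 6:52 PM→7:00 PM; 10 h 30 min
Sat: in 9:52 AM→10:00 AM, out 7:30 PM→7:30 PM; 9 h 30 min − 15 min = 9 h 15 min
Sun: in 8:58 AM→9:00 AM, out 7:12 PM→7:00 PM; 10 h 0 min − 30 min = 9 h 30 min
Total credited: 29 h 15 min.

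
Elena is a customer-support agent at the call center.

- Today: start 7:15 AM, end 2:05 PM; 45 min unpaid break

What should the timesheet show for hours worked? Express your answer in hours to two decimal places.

Today: 7:15 AM–2:05 PM = 6 h 50 min; less 45 min break → 6 h 5 min

6.08 hours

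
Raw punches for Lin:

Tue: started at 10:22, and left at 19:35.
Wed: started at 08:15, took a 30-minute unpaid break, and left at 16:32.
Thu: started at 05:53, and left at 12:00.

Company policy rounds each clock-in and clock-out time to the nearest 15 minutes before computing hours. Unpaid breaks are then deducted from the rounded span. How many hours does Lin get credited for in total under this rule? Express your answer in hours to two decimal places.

23.00 hours

Tue: in 10:22→10:15, out 19:35→19:30; 9 h 15 min
Wed: in 08:15→08:15, out 16:32→16:30; 8 h 15 min − 30 min = 7 h 45 min
Thu: in 05:53→06:00, out 12:00→12:00; 6 h 0 min
Total credited: 23 h 0 min.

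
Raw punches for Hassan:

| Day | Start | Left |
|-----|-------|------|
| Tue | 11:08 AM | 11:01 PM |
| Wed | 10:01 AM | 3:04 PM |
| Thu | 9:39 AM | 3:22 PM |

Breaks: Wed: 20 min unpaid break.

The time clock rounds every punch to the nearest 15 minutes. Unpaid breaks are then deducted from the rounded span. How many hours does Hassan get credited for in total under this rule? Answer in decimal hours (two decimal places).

Tue: in 11:08 AM→11:15 AM, out 11:01 PM→11:00 PM; 11 h 45 min
Wed: in 10:01 AM→10:00 AM, out 3:04 PM→3:00 PM; 5 h 0 min − 20 min = 4 h 40 min
Thu: in 9:39 AM→9:45 AM, out 3:22 PM→3:15 PM; 5 h 30 min
Total credited: 21 h 55 min.

21.92 hours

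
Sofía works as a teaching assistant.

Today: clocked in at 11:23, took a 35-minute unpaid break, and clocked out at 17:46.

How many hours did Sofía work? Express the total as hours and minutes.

5 h 48 min

Today: 11:23–17:46 = 6 h 23 min; less 35 min break → 5 h 48 min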